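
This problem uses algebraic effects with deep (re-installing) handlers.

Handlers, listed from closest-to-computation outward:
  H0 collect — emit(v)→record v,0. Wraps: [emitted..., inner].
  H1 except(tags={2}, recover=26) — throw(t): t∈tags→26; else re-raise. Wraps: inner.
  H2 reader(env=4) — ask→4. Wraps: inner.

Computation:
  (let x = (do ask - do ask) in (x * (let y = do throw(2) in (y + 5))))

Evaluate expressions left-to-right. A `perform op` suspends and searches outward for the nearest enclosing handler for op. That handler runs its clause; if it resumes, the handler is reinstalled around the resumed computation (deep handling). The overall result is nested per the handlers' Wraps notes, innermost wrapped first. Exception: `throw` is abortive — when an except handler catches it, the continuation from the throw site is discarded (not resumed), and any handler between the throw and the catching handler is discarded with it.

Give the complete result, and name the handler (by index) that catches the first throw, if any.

Answer: 26 ; first throw caught by: H1

Evaluation trace:
ask @ H2 ⇒ 4
ask @ H2 ⇒ 4
throw(2) @ H1 caught ⇒ 26
H2 returns 26
= 26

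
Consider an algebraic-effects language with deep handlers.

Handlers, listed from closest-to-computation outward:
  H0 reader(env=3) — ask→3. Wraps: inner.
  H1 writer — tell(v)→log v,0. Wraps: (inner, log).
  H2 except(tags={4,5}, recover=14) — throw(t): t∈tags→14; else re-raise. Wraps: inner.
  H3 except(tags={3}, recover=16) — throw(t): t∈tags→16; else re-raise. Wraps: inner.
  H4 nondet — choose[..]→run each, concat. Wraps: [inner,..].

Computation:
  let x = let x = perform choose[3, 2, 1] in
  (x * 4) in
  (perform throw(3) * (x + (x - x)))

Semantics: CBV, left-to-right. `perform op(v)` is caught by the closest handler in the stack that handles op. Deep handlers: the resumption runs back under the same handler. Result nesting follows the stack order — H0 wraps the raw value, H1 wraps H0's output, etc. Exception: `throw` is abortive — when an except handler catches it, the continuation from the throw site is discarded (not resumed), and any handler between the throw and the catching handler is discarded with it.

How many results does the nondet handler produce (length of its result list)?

Evaluation trace:
choose[3, 2, 1] @ H4
  branch[0] choose=3:
    throw(3) @ H2 re-raised
    throw(3) @ H3 caught ⇒ 16
    H4 returns [16]
  branch[1] choose=2:
    throw(3) @ H2 re-raised
    throw(3) @ H3 caught ⇒ 16
    H4 returns [16]
  branch[2] choose=1:
    throw(3) @ H2 re-raised
    throw(3) @ H3 caught ⇒ 16
    H4 returns [16]
= [16, 16, 16]

Answer: 3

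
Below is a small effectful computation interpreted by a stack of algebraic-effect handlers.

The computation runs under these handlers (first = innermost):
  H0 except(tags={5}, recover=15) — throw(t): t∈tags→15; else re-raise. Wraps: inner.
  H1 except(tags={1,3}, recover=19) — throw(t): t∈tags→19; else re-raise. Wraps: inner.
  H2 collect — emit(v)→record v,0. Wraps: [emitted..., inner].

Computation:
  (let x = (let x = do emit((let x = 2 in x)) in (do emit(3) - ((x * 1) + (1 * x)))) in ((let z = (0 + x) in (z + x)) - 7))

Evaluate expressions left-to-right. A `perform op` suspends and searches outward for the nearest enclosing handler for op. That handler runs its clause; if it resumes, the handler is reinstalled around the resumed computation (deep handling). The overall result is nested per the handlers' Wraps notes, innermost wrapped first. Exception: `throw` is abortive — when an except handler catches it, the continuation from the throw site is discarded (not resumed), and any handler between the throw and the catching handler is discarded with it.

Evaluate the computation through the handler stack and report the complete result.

Answer: [2, 3, -7]

Working:
emit(2) @ H2 ⇒ out+=2
emit(3) @ H2 ⇒ out+=3
H0 returns -7
H1 returns -7
H2 returns [2, 3, -7]
= [2, 3, -7]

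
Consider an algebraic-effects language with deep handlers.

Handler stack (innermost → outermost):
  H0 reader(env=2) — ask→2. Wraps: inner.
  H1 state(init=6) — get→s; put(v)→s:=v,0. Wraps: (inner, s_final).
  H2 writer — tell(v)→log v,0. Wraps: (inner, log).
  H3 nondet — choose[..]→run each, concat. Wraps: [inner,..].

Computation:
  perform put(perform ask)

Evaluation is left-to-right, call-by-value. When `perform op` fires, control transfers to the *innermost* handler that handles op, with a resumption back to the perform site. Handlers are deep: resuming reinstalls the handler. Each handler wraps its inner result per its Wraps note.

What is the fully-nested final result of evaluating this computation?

Answer: [((0, 2), ())]

Step-by-step:
ask @ H0 ⇒ 2
put(2) @ H1 ⇒ s:=2
H0 returns 0
H1 returns (0, 2)
H2 returns ((0, 2), ())
H3 returns [((0, 2), ())]
= [((0, 2), ())]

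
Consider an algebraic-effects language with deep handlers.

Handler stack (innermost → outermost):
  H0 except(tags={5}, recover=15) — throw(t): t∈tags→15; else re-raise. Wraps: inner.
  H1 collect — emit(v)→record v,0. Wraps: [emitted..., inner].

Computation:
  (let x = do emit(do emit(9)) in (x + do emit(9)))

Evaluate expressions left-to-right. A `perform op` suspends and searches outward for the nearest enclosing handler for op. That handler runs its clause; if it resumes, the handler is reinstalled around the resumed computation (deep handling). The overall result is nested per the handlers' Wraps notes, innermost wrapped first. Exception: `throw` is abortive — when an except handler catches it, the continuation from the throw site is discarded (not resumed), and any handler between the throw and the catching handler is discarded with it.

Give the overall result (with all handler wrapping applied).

Answer: [9, 0, 9, 0]

Evaluation trace:
emit(9) @ H1 ⇒ out+=9
emit(0) @ H1 ⇒ out+=0
emit(9) @ H1 ⇒ out+=9
H0 returns 0
H1 returns [9, 0, 9, 0]
= [9, 0, 9, 0]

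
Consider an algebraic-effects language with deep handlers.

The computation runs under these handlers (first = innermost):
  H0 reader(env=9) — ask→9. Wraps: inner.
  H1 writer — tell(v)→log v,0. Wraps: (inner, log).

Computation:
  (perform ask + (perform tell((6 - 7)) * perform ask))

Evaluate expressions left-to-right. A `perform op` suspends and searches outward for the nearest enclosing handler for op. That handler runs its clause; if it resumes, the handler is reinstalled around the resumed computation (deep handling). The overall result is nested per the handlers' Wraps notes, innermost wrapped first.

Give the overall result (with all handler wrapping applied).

Step-by-step:
ask @ H0 ⇒ 9
tell(-1) @ H1 ⇒ log+=-1
ask @ H0 ⇒ 9
H0 returns 9
H1 returns (9, (-1))
= (9, (-1))

Answer: (9, (-1))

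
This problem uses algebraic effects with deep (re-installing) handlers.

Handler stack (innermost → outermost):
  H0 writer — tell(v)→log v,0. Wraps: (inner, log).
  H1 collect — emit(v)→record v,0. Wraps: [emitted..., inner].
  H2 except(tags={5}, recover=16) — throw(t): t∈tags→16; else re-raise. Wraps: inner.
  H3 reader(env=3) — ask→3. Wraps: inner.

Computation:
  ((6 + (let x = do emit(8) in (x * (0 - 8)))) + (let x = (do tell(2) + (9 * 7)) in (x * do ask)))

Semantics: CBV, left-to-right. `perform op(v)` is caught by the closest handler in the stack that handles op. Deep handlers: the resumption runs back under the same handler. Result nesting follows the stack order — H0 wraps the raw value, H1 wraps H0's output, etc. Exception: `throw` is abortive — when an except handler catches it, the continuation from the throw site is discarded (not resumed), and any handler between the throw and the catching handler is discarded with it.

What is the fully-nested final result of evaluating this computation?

Answer: [8, (195, (2))]

Working:
emit(8) @ H1 ⇒ out+=8
tell(2) @ H0 ⇒ log+=2
ask @ H3 ⇒ 3
H0 returns (195, (2))
H1 returns [8, (195, (2))]
H2 returns [8, (195, (2))]
H3 returns [8, (195, (2))]
= [8, (195, (2))]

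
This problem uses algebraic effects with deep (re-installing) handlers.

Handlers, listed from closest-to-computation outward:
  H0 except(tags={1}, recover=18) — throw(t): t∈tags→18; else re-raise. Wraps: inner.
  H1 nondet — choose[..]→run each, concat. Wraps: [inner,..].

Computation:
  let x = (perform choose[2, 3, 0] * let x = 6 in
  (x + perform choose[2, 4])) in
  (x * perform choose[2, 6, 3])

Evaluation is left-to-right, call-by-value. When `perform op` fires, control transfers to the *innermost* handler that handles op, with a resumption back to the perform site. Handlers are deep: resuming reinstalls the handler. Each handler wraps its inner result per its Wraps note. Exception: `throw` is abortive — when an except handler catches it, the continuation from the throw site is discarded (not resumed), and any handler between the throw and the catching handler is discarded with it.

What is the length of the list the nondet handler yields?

Answer: 18

Step-by-step:
choose[2, 3, 0] @ H1
  branch[0] choose=2:
    choose[2, 4] @ H1
      branch[0] choose=2:
        choose[2, 6, 3] @ H1
          branch[0] choose=2:
            H0 returns 32
            H1 returns [32]
          branch[1] choose=6:
            H0 returns 96
            H1 returns [96]
          branch[2] choose=3:
            H0 returns 48
            H1 returns [48]
      branch[1] choose=4:
        choose[2, 6, 3] @ H1
          branch[0] choose=2:
            H0 returns 40
            H1 returns [40]
          branch[1] choose=6:
            H0 returns 120
            H1 returns [120]
          branch[2] choose=3:
            H0 returns 60
            H1 returns [60]
  branch[1] choose=3:
    choose[2, 4] @ H1
      branch[0] choose=2:
        choose[2, 6, 3] @ H1
          branch[0] choose=2:
            H0 returns 48
            H1 returns [48]
          branch[1] choose=6:
            H0 returns 144
            H1 returns [144]
          branch[2] choose=3:
            H0 returns 72
            H1 returns [72]
      branch[1] choose=4:
        choose[2, 6, 3] @ H1
          branch[0] choose=2:
            H0 returns 60
            H1 returns [60]
          branch[1] choose=6:
            H0 returns 180
            H1 returns [180]
          branch[2] choose=3:
            H0 returns 90
            H1 returns [90]
  branch[2] choose=0:
    choose[2, 4] @ H1
      branch[0] choose=2:
        choose[2, 6, 3] @ H1
          branch[0] choose=2:
            H0 returns 0
            H1 returns [0]
          branch[1] choose=6:
            H0 returns 0
            H1 returns [0]
          branch[2] choose=3:
            H0 returns 0
            H1 returns [0]
      branch[1] choose=4:
        choose[2, 6, 3] @ H1
          branch[0] choose=2:
            H0 returns 0
            H1 returns [0]
          branch[1] choose=6:
            H0 returns 0
            H1 returns [0]
          branch[2] choose=3:
            H0 returns 0
            H1 returns [0]
= [32, 96, 48, 40, 120, 60, 48, 144, 72, 60, 180, 90, 0, 0, 0, 0, 0, 0]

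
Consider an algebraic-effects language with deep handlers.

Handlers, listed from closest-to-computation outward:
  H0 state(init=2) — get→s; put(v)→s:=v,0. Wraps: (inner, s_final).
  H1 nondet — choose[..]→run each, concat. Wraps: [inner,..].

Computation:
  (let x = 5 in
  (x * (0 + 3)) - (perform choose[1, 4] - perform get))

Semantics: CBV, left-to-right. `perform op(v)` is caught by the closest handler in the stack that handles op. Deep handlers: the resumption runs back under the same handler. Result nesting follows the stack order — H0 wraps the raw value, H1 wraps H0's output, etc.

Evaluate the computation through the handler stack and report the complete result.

Step-by-step:
choose[1, 4] @ H1
  branch[0] choose=1:
    get @ H0 ⇒ 2
    H0 returns (16, 2)
    H1 returns [(16, 2)]
  branch[1] choose=4:
    get @ H0 ⇒ 2
    H0 returns (13, 2)
    H1 returns [(13, 2)]
= [(16, 2), (13, 2)]

Answer: [(16, 2), (13, 2)]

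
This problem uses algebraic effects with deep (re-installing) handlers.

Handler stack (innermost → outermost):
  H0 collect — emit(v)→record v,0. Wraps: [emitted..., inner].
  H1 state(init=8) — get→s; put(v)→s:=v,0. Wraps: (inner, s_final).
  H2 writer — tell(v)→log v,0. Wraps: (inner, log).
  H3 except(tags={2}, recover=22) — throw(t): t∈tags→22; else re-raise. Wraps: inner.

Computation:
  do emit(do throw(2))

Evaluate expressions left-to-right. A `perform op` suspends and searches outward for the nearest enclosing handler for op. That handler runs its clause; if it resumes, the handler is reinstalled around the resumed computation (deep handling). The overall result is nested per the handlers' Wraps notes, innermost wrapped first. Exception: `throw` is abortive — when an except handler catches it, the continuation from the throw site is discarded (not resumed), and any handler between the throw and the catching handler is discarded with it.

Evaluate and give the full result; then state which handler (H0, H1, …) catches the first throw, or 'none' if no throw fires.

Working:
throw(2) @ H3 caught ⇒ 22
= 22

Answer: 22 ; first throw caught by: H3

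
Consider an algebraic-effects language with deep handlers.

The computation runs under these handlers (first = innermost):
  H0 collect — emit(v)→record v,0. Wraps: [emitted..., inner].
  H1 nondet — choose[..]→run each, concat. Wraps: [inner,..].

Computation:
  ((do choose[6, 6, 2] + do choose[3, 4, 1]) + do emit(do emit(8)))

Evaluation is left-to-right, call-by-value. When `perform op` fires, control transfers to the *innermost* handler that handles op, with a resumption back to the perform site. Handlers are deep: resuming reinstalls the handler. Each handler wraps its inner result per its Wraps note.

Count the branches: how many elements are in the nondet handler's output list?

Working:
choose[6, 6, 2] @ H1
  branch[0] choose=6:
    choose[3, 4, 1] @ H1
      branch[0] choose=3:
        emit(8) @ H0 ⇒ out+=8
        emit(0) @ H0 ⇒ out+=0
        H0 returns [8, 0, 9]
        H1 returns [[8, 0, 9]]
      branch[1] choose=4:
        emit(8) @ H0 ⇒ out+=8
        emit(0) @ H0 ⇒ out+=0
        H0 returns [8, 0, 10]
        H1 returns [[8, 0, 10]]
      branch[2] choose=1:
        emit(8) @ H0 ⇒ out+=8
        emit(0) @ H0 ⇒ out+=0
        H0 returns [8, 0, 7]
        H1 returns [[8, 0, 7]]
  branch[1] choose=6:
    choose[3, 4, 1] @ H1
      branch[0] choose=3:
        emit(8) @ H0 ⇒ out+=8
        emit(0) @ H0 ⇒ out+=0
        H0 returns [8, 0, 9]
        H1 returns [[8, 0, 9]]
      branch[1] choose=4:
        emit(8) @ H0 ⇒ out+=8
        emit(0) @ H0 ⇒ out+=0
        H0 returns [8, 0, 10]
        H1 returns [[8, 0, 10]]
      branch[2] choose=1:
        emit(8) @ H0 ⇒ out+=8
        emit(0) @ H0 ⇒ out+=0
        H0 returns [8, 0, 7]
        H1 returns [[8, 0, 7]]
  branch[2] choose=2:
    choose[3, 4, 1] @ H1
      branch[0] choose=3:
        emit(8) @ H0 ⇒ out+=8
        emit(0) @ H0 ⇒ out+=0
        H0 returns [8, 0, 5]
        H1 returns [[8, 0, 5]]
      branch[1] choose=4:
        emit(8) @ H0 ⇒ out+=8
        emit(0) @ H0 ⇒ out+=0
        H0 returns [8, 0, 6]
        H1 returns [[8, 0, 6]]
      branch[2] choose=1:
        emit(8) @ H0 ⇒ out+=8
        emit(0) @ H0 ⇒ out+=0
        H0 returns [8, 0, 3]
        H1 returns [[8, 0, 3]]
= [[8, 0, 9], [8, 0, 10], [8, 0, 7], [8, 0, 9], [8, 0, 10], [8, 0, 7], [8, 0, 5], [8, 0, 6], [8, 0, 3]]

Answer: 9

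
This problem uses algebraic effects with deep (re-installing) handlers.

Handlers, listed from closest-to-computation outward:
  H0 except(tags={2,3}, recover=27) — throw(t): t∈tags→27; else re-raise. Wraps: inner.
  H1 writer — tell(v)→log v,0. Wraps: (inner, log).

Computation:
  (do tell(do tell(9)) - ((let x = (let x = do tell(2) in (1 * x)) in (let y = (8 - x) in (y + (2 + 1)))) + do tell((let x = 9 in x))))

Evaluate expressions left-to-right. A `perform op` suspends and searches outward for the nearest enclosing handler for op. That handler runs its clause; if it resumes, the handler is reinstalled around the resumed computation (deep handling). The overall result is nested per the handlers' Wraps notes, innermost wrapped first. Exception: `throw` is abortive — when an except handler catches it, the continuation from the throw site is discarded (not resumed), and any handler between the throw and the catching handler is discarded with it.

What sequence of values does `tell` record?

Working:
tell(9) @ H1 ⇒ log+=9
tell(0) @ H1 ⇒ log+=0
tell(2) @ H1 ⇒ log+=2
tell(9) @ H1 ⇒ log+=9
H0 returns -11
H1 returns (-11, (9, 0, 2, 9))
= (-11, (9, 0, 2, 9))

Answer: (9, 0, 2, 9)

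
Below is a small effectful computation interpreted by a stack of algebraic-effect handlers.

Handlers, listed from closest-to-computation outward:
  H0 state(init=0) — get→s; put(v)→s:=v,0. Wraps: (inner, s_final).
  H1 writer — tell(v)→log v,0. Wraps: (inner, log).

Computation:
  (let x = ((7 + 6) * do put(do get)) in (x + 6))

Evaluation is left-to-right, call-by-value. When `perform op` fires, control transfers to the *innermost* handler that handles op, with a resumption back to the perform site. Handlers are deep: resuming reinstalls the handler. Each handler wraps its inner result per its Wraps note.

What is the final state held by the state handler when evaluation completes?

Step-by-step:
get @ H0 ⇒ 0
put(0) @ H0 ⇒ s:=0
H0 returns (6, 0)
H1 returns ((6, 0), ())
= ((6, 0), ())

Answer: 0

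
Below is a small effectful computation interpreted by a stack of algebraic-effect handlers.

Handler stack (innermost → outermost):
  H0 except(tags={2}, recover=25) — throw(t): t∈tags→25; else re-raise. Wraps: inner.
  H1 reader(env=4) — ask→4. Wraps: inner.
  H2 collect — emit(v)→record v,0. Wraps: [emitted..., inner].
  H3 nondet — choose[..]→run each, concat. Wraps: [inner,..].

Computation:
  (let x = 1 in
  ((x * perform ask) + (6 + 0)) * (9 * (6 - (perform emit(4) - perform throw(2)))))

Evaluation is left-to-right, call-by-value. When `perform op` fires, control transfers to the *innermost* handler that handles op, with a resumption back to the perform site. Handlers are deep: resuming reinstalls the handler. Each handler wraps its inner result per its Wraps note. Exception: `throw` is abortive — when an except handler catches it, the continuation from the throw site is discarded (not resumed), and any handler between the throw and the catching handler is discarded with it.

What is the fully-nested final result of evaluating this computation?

Answer: [[4, 25]]

Step-by-step:
ask @ H1 ⇒ 4
emit(4) @ H2 ⇒ out+=4
throw(2) @ H0 caught ⇒ 25
H1 returns 25
H2 returns [4, 25]
H3 returns [[4, 25]]
= [[4, 25]]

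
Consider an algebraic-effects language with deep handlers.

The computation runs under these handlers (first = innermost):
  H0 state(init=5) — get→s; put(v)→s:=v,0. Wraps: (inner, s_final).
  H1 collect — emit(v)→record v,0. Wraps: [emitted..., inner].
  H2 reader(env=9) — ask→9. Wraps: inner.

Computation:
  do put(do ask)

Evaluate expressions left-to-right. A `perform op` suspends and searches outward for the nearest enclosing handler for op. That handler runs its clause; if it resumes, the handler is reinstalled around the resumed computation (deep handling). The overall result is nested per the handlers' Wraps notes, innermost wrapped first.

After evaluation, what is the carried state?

Step-by-step:
ask @ H2 ⇒ 9
put(9) @ H0 ⇒ s:=9
H0 returns (0, 9)
H1 returns [(0, 9)]
H2 returns [(0, 9)]
= [(0, 9)]

Answer: 9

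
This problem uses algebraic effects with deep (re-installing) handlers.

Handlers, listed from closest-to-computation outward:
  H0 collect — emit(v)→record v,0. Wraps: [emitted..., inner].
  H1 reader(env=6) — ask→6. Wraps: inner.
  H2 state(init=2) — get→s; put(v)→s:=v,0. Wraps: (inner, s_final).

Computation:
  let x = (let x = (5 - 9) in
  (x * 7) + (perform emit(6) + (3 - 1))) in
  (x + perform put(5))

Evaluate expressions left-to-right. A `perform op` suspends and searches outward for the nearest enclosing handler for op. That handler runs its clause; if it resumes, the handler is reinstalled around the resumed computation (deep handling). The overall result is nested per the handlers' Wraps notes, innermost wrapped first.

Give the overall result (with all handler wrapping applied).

Answer: ([6, -26], 5)

Evaluation trace:
emit(6) @ H0 ⇒ out+=6
put(5) @ H2 ⇒ s:=5
H0 returns [6, -26]
H1 returns [6, -26]
H2 returns ([6, -26], 5)
= ([6, -26], 5)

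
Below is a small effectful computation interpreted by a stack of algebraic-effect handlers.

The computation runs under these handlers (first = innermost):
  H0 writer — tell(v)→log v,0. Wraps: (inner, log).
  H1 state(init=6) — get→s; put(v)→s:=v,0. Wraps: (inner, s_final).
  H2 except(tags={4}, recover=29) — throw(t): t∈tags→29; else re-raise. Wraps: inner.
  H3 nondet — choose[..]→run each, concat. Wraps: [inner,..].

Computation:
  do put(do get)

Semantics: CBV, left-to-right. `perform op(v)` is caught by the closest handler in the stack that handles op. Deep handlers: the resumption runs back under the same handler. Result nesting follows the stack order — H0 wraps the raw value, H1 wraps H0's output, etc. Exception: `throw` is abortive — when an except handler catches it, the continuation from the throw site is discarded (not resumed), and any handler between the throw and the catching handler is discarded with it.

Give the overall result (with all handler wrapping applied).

Working:
get @ H1 ⇒ 6
put(6) @ H1 ⇒ s:=6
H0 returns (0, ())
H1 returns ((0, ()), 6)
H2 returns ((0, ()), 6)
H3 returns [((0, ()), 6)]
= [((0, ()), 6)]

Answer: [((0, ()), 6)]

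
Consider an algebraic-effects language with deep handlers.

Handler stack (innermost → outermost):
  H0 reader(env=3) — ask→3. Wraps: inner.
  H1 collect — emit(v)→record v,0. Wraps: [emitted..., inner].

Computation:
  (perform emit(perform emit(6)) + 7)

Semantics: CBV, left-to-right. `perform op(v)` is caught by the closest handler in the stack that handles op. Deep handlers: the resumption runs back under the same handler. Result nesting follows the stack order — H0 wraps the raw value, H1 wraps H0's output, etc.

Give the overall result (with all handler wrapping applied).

Answer: [6, 0, 7]

Evaluation trace:
emit(6) @ H1 ⇒ out+=6
emit(0) @ H1 ⇒ out+=0
H0 returns 7
H1 returns [6, 0, 7]
= [6, 0, 7]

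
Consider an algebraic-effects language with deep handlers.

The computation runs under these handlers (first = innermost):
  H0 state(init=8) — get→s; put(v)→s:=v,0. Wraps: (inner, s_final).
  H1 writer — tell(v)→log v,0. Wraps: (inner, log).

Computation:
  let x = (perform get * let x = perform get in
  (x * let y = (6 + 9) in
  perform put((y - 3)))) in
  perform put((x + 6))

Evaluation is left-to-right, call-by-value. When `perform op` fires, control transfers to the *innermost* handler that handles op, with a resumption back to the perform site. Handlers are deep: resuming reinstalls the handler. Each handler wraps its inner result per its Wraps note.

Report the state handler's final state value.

Evaluation trace:
get @ H0 ⇒ 8
get @ H0 ⇒ 8
put(12) @ H0 ⇒ s:=12
put(6) @ H0 ⇒ s:=6
H0 returns (0, 6)
H1 returns ((0, 6), ())
= ((0, 6), ())

Answer: 6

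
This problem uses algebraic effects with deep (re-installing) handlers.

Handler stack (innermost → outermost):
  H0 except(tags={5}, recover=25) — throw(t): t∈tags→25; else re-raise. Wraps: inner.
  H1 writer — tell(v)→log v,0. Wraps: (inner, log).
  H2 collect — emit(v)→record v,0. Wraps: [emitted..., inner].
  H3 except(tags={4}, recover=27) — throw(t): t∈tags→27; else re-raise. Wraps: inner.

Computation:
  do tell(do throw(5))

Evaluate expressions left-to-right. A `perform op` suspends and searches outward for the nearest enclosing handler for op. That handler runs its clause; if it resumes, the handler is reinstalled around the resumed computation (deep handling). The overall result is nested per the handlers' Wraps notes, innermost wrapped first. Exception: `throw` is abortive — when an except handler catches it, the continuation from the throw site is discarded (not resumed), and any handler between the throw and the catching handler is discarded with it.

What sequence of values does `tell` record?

Answer: ()

Step-by-step:
throw(5) @ H0 caught ⇒ 25
H1 returns (25, ())
H2 returns [(25, ())]
H3 returns [(25, ())]
= [(25, ())]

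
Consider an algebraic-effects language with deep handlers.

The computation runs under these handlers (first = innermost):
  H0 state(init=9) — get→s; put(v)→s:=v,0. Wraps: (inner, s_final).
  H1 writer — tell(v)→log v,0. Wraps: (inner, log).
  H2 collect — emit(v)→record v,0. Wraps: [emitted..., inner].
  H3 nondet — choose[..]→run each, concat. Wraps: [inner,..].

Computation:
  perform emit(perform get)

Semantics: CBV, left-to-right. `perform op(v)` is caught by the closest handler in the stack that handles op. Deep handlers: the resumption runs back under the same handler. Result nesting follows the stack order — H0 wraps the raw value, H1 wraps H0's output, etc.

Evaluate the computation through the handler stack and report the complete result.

Answer: [[9, ((0, 9), ())]]

Step-by-step:
get @ H0 ⇒ 9
emit(9) @ H2 ⇒ out+=9
H0 returns (0, 9)
H1 returns ((0, 9), ())
H2 returns [9, ((0, 9), ())]
H3 returns [[9, ((0, 9), ())]]
= [[9, ((0, 9), ())]]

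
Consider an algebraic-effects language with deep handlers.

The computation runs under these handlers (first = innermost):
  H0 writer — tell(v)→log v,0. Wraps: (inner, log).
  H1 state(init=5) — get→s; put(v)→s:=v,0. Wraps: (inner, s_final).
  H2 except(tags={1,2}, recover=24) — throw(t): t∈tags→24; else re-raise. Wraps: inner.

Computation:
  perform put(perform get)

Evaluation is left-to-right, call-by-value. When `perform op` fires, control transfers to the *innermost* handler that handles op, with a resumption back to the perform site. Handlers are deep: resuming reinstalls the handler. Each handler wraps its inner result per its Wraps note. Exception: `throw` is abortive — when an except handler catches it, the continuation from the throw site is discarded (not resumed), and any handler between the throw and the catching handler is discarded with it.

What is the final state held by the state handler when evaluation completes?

Answer: 5

Working:
get @ H1 ⇒ 5
put(5) @ H1 ⇒ s:=5
H0 returns (0, ())
H1 returns ((0, ()), 5)
H2 returns ((0, ()), 5)
= ((0, ()), 5)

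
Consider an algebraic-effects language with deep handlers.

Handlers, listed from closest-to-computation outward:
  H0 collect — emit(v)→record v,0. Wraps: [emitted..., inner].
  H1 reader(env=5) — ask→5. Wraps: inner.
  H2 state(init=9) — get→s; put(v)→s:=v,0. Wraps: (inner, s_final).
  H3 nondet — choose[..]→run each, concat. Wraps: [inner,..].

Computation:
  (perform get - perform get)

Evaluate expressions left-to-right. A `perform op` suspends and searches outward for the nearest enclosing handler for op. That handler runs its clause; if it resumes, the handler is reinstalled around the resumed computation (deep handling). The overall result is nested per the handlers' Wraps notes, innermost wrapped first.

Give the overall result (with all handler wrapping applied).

Answer: [([0], 9)]

Working:
get @ H2 ⇒ 9
get @ H2 ⇒ 9
H0 returns [0]
H1 returns [0]
H2 returns ([0], 9)
H3 returns [([0], 9)]
= [([0], 9)]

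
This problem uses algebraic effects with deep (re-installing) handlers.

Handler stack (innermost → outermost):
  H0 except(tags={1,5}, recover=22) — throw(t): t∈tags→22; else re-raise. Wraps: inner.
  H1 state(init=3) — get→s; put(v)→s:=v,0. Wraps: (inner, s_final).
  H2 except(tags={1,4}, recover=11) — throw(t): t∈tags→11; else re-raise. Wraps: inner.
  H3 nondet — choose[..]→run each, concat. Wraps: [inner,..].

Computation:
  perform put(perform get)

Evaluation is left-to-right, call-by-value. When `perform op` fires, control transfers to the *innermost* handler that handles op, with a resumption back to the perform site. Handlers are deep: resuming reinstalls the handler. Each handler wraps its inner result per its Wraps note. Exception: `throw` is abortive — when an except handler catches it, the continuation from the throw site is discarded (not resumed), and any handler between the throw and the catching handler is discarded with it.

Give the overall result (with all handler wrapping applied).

Answer: [(0, 3)]

Evaluation trace:
get @ H1 ⇒ 3
put(3) @ H1 ⇒ s:=3
H0 returns 0
H1 returns (0, 3)
H2 returns (0, 3)
H3 returns [(0, 3)]
= [(0, 3)]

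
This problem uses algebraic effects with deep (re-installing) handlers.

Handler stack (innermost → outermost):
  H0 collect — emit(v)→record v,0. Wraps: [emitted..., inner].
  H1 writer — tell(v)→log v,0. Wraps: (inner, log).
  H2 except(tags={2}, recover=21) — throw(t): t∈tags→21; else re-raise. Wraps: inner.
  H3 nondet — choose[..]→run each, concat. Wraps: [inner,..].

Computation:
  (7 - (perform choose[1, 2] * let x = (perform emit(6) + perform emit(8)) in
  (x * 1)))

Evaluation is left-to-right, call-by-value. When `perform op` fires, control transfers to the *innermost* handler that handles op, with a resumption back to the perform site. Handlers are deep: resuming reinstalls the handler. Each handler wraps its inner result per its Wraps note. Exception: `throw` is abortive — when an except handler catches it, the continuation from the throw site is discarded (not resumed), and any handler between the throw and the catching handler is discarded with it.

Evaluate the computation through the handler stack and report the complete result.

Evaluation trace:
choose[1, 2] @ H3
  branch[0] choose=1:
    emit(6) @ H0 ⇒ out+=6
    emit(8) @ H0 ⇒ out+=8
    H0 returns [6, 8, 7]
    H1 returns ([6, 8, 7], ())
    H2 returns ([6, 8, 7], ())
    H3 returns [([6, 8, 7], ())]
  branch[1] choose=2:
    emit(6) @ H0 ⇒ out+=6
    emit(8) @ H0 ⇒ out+=8
    H0 returns [6, 8, 7]
    H1 returns ([6, 8, 7], ())
    H2 returns ([6, 8, 7], ())
    H3 returns [([6, 8, 7], ())]
= [([6, 8, 7], ()), ([6, 8, 7], ())]

Answer: [([6, 8, 7], ()), ([6, 8, 7], ())]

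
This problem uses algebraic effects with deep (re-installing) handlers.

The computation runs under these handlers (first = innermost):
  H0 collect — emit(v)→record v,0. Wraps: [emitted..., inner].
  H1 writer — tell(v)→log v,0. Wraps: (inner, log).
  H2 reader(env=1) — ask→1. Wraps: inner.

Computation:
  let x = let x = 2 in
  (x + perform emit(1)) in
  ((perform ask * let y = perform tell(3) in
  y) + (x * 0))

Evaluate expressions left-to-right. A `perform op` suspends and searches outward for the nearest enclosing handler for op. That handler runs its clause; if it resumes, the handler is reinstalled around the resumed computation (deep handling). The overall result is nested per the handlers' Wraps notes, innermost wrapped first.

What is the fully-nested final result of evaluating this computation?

Answer: ([1, 0], (3))

Step-by-step:
emit(1) @ H0 ⇒ out+=1
ask @ H2 ⇒ 1
tell(3) @ H1 ⇒ log+=3
H0 returns [1, 0]
H1 returns ([1, 0], (3))
H2 returns ([1, 0], (3))
= ([1, 0], (3))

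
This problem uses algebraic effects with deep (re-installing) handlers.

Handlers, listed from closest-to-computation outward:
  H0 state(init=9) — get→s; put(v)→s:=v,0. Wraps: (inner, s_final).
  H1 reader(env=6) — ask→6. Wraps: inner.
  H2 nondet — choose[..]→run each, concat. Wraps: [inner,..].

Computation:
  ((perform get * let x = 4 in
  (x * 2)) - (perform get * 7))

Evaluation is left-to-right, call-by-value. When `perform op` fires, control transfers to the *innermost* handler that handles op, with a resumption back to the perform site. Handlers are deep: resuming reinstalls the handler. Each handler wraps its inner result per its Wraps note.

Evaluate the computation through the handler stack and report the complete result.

Step-by-step:
get @ H0 ⇒ 9
get @ H0 ⇒ 9
H0 returns (9, 9)
H1 returns (9, 9)
H2 returns [(9, 9)]
= [(9, 9)]

Answer: [(9, 9)]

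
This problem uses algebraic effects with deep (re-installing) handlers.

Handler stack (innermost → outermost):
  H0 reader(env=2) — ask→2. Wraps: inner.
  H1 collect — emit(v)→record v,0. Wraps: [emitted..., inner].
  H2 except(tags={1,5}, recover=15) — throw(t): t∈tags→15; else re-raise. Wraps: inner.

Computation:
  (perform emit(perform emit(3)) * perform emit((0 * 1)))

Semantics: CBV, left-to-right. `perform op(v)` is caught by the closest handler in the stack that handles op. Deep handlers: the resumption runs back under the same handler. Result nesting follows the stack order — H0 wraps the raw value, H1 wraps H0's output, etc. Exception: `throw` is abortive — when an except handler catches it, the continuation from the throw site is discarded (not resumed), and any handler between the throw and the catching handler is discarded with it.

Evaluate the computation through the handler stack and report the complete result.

Working:
emit(3) @ H1 ⇒ out+=3
emit(0) @ H1 ⇒ out+=0
emit(0) @ H1 ⇒ out+=0
H0 returns 0
H1 returns [3, 0, 0, 0]
H2 returns [3, 0, 0, 0]
= [3, 0, 0, 0]

Answer: [3, 0, 0, 0]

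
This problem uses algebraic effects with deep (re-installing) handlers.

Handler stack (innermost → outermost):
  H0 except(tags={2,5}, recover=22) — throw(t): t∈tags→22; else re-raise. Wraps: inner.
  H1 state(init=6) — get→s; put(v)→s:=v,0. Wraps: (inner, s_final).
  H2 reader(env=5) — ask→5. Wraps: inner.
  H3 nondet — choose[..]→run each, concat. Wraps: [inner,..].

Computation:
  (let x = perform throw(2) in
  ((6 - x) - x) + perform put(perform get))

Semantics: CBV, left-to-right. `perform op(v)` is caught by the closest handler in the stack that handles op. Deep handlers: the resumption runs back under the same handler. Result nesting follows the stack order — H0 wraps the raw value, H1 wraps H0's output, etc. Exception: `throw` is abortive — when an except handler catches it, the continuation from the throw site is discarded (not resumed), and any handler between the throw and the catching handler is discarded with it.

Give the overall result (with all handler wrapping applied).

Answer: [(22, 6)]

Working:
throw(2) @ H0 caught ⇒ 22
H1 returns (22, 6)
H2 returns (22, 6)
H3 returns [(22, 6)]
= [(22, 6)]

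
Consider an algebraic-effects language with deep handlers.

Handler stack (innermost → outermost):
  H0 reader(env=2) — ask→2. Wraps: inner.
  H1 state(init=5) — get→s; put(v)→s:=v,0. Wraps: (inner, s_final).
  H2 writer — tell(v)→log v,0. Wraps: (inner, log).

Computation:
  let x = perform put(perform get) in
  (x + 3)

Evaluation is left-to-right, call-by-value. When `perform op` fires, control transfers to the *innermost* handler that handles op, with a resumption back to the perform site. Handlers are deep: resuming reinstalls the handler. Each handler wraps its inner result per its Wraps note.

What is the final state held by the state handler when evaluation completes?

Answer: 5

Evaluation trace:
get @ H1 ⇒ 5
put(5) @ H1 ⇒ s:=5
H0 returns 3
H1 returns (3, 5)
H2 returns ((3, 5), ())
= ((3, 5), ())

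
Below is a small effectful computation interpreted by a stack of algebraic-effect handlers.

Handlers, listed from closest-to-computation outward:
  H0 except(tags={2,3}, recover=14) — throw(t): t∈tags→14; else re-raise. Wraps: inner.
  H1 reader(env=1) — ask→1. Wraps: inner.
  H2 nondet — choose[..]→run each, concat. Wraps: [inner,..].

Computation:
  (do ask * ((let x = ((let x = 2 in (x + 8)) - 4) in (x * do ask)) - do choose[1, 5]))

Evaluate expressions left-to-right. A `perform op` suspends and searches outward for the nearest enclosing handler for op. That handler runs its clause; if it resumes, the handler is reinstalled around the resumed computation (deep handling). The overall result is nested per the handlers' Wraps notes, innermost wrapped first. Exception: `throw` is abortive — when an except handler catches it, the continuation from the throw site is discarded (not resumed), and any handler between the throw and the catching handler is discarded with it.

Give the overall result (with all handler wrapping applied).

Answer: [5, 1]

Evaluation trace:
ask @ H1 ⇒ 1
ask @ H1 ⇒ 1
choose[1, 5] @ H2
  branch[0] choose=1:
    H0 returns 5
    H1 returns 5
    H2 returns [5]
  branch[1] choose=5:
    H0 returns 1
    H1 returns 1
    H2 returns [1]
= [5, 1]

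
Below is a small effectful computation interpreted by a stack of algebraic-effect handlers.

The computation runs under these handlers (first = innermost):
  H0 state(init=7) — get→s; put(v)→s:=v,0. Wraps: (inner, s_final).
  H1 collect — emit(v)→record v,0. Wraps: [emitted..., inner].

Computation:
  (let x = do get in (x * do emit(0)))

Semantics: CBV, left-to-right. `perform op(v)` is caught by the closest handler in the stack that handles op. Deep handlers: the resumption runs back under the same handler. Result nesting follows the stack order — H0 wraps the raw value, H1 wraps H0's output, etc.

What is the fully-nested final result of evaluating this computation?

Answer: [0, (0, 7)]

Working:
get @ H0 ⇒ 7
emit(0) @ H1 ⇒ out+=0
H0 returns (0, 7)
H1 returns [0, (0, 7)]
= [0, (0, 7)]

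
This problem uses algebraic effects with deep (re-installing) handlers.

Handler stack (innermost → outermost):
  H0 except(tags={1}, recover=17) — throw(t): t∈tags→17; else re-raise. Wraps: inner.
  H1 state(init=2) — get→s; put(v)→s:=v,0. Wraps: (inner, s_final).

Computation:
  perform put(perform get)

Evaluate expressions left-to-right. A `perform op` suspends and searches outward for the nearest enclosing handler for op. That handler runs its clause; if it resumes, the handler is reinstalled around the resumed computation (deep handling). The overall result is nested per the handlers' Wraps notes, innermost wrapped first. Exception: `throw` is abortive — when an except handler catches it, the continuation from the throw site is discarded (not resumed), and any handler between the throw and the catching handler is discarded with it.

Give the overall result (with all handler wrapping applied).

Evaluation trace:
get @ H1 ⇒ 2
put(2) @ H1 ⇒ s:=2
H0 returns 0
H1 returns (0, 2)
= (0, 2)

Answer: (0, 2)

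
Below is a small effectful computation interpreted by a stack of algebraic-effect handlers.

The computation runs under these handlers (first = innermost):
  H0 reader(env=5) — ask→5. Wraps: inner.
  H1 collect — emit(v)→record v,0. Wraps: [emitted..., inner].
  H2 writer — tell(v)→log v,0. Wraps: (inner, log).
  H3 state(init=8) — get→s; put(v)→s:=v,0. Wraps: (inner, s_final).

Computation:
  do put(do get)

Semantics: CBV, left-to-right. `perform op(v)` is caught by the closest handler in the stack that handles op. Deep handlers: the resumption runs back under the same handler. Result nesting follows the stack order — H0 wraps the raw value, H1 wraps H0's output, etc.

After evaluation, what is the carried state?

Step-by-step:
get @ H3 ⇒ 8
put(8) @ H3 ⇒ s:=8
H0 returns 0
H1 returns [0]
H2 returns ([0], ())
H3 returns (([0], ()), 8)
= (([0], ()), 8)

Answer: 8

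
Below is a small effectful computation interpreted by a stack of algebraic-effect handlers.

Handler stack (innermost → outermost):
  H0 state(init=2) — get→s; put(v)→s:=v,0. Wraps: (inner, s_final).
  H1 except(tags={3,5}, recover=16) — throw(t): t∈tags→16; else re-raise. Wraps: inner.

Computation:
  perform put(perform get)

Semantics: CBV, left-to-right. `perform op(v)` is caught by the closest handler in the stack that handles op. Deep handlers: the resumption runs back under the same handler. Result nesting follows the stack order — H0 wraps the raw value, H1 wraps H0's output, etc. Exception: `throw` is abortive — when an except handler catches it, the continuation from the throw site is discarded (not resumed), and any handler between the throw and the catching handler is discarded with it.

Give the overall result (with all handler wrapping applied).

Working:
get @ H0 ⇒ 2
put(2) @ H0 ⇒ s:=2
H0 returns (0, 2)
H1 returns (0, 2)
= (0, 2)

Answer: (0, 2)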